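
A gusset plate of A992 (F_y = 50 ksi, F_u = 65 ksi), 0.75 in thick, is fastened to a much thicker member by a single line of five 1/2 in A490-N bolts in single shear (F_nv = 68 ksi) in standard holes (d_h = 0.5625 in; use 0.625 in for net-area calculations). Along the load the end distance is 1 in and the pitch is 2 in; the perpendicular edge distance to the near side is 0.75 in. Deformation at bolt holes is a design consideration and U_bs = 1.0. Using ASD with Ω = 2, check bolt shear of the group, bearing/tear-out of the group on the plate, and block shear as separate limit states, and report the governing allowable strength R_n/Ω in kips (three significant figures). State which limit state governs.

33.4 kips (bolt shear governs)

Bolt shear: A_b = π·0.5²/4 = 0.1963 in²; R_n = 68 × 0.1963 × 5 × 1 = 66.76 kips → 66.76 / 2 = 33.4 kips.
Bearing: edge l_c = 0.7188, r_n = 42.05 kips; interior l_c = 1.438, r_n = 58.5 kips; R_n = 42.05 + 4·58.5 = 276 kips → 138 kips.
Block shear: A_gv = 6.75, A_nv = 4.641, A_nt = 0.3281 in²; R_n = min(0.6F_uA_nv, 0.6F_yA_gv) + U_bs·F_u·A_nt = 202.3 kips → 101 kips.
Bolt shear governs: 33.4 kips.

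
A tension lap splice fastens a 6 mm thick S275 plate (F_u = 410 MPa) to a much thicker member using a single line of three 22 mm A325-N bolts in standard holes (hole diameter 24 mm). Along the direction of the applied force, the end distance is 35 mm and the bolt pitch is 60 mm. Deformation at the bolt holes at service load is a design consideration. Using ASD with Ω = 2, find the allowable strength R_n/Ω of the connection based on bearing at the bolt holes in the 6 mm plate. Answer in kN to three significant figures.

Per bolt r_n = 1.2 l_c t F_u ≤ 2.4 d t F_u; upper limit = 2.4 × 22 × 6 × 410 / 1000 = 129.9 kN.
Edge bolt: l_c = 35 − 24/2 = 23 mm → 1.2 × 23 × 6 × 410 / 1000 = 67.9 → r_n = 67.9 kN.
Interior bolts: l_c = 60 − 24 = 36 mm → 1.2 × 36 × 6 × 410 / 1000 = 106.3 → r_n = 106.3 kN.
R_n = 1 × 67.9 + 2 × 106.3 = 280.4 kN.
Allowable strength R_n/Ω = 280.4 / 2 = 140 kN.

140 kN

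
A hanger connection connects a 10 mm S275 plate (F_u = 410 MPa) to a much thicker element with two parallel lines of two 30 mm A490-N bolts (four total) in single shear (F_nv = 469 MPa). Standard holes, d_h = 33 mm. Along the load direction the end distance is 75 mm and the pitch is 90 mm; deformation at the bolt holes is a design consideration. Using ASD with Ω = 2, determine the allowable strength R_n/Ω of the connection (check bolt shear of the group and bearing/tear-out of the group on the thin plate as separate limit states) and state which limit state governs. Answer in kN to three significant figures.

568 kN (bearing governs)

Bolt shear: A_b = π·30²/4 = 706.9 mm²; R_n = 469 × 706.9 × 4 × 1 / 1000 = 1326 kN → 1326 / 2 = 663 kN.
Bearing (1.2 l_c t F_u ≤ 2.4 d t F_u): upper limit = 2.4·30·10·410 / 1000 = 295.2 kN.
  Edge l_c = 75 − 33/2 = 58.5 → r_n = 287.8 kN; interior l_c = 90 − 33 = 57 → r_n = 280.4 kN.
  R_n,bearing = 2·287.8 + 2·280.4 = 1137 kN → 1137 / 2 = 568 kN.
Bearing governs: 568 kN.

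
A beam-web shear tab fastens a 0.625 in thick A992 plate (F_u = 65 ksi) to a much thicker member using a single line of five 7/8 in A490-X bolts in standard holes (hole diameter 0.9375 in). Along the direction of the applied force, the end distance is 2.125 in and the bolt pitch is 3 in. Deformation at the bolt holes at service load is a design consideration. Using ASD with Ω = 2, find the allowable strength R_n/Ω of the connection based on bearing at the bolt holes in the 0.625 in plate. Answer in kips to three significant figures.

211 kips

Per bolt r_n = 1.2 l_c t F_u ≤ 2.4 d t F_u; upper limit = 2.4 × 0.875 × 0.625 × 65 = 85.31 kips.
Edge bolt: l_c = 2.125 − 0.9375/2 = 1.656 in → 1.2 × 1.656 × 0.625 × 65 = 80.74 → r_n = 80.74 kips.
Interior bolts: l_c = 3 − 0.9375 = 2.062 in → 1.2 × 2.062 × 0.625 × 65 = 100.5 → r_n = 85.31 kips.
R_n = 1 × 80.74 + 4 × 85.31 = 422 kips.
Allowable strength R_n/Ω = 422 / 2 = 211 kips.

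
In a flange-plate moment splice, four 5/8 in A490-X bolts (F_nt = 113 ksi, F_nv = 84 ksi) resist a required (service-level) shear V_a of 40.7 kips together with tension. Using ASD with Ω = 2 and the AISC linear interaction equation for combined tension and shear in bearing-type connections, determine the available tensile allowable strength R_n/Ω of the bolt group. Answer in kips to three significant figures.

A_b = π·0.625²/4 = 0.3068 in²; f_rv = 40.7 / (4 × 0.3068) = 33.17 ksi.
F'_nt = 1.3 F_nt − (Ω F_nt / F_nv) f_rv = 1.3·113 − (2·113/84)·33.17 = 57.67 ksi, capped at F_nt → F'_nt = 57.67 ksi.
R_n = F'_nt · A_b · n = 57.67 × 0.3068 × 4 = 70.77 kips.
Allowable strength R_n/Ω = 70.77 / 2 = 35.4 kips.

35.4 kips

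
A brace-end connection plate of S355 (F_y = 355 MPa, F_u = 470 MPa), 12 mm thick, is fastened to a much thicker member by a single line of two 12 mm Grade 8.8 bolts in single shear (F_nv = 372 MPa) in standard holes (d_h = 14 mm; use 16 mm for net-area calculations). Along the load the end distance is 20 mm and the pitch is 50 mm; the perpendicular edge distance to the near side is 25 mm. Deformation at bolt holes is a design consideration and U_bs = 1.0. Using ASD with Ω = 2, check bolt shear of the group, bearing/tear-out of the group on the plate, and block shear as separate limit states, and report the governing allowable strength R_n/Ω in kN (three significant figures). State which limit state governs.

42.1 kN (bolt shear governs)

Bolt shear: A_b = π·12²/4 = 113.1 mm²; R_n = 372 × 113.1 × 2 × 1 / 1000 = 84.14 kN → 84.14 / 2 = 42.1 kN.
Bearing: edge l_c = 13, r_n = 87.98 kN; interior l_c = 36, r_n = 162.4 kN; R_n = 87.98 + 1·162.4 = 250.4 kN → 125 kN.
Block shear: A_gv = 840, A_nv = 552, A_nt = 204 mm²; R_n = min(0.6F_uA_nv, 0.6F_yA_gv) + U_bs·F_u·A_nt = 251.5 kN → 126 kN.
Bolt shear governs: 42.1 kN.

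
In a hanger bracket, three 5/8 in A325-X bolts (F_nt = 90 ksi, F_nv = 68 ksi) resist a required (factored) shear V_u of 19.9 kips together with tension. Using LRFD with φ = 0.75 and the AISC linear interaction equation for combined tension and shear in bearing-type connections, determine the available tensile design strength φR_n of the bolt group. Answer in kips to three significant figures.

A_b = π·0.625²/4 = 0.3068 in²; f_rv = 19.9 / (3 × 0.3068) = 21.62 ksi.
F'_nt = 1.3 F_nt − (F_nt / φF_nv) f_rv = 1.3·90 − (90/(0.75·68))·21.62 = 78.84 ksi, capped at F_nt → F'_nt = 78.84 ksi.
R_n = F'_nt · A_b · n = 78.84 × 0.3068 × 3 = 72.57 kips.
Design strength φR_n = 0.75 × 72.57 = 54.4 kips.

54.4 kips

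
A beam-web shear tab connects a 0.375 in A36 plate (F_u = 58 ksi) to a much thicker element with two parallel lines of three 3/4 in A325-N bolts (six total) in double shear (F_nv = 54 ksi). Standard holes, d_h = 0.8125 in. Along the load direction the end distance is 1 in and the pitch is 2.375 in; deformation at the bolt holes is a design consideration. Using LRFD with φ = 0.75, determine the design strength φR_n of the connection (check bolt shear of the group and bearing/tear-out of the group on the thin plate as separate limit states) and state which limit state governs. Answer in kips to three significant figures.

141 kips (bearing governs)

Bolt shear: A_b = π·0.75²/4 = 0.4418 in²; R_n = 54 × 0.4418 × 6 × 2 = 286.3 kips → 0.75 × 286.3 = 215 kips.
Bearing (1.2 l_c t F_u ≤ 2.4 d t F_u): upper limit = 2.4·0.75·0.375·58 = 39.15 kips.
  Edge l_c = 1 − 0.8125/2 = 0.5938 → r_n = 15.5 kips; interior l_c = 2.375 − 0.8125 = 1.562 → r_n = 39.15 kips.
  R_n,bearing = 2·15.5 + 4·39.15 = 187.6 kips → 0.75 × 187.6 = 141 kips.
Bearing governs: 141 kips.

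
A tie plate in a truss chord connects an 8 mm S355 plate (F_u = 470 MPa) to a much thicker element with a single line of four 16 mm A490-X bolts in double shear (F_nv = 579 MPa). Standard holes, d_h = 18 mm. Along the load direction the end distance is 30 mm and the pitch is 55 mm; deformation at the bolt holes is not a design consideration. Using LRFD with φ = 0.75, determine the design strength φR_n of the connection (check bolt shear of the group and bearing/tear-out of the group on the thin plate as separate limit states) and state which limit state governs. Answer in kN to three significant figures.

Bolt shear: A_b = π·16²/4 = 201.1 mm²; R_n = 579 × 201.1 × 4 × 2 / 1000 = 931.3 kN → 0.75 × 931.3 = 698 kN.
Bearing (1.5 l_c t F_u ≤ 3.0 d t F_u): upper limit = 3.0·16·8·470 / 1000 = 180.5 kN.
  Edge l_c = 30 − 18/2 = 21 → r_n = 118.4 kN; interior l_c = 55 − 18 = 37 → r_n = 180.5 kN.
  R_n,bearing = 1·118.4 + 3·180.5 = 659.9 kN → 0.75 × 659.9 = 495 kN.
Bearing governs: 495 kN.

495 kN (bearing governs)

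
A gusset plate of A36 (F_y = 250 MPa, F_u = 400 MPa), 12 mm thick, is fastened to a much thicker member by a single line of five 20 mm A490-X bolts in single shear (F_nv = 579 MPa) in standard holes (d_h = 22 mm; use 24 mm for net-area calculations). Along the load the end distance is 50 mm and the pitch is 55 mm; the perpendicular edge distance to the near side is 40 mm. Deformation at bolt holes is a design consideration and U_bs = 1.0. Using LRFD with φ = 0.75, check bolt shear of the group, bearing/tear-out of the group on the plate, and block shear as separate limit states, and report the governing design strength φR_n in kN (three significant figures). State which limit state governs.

Bolt shear: A_b = π·20²/4 = 314.2 mm²; R_n = 579 × 314.2 × 5 × 1 / 1000 = 909.5 kN → 0.75 × 909.5 = 682 kN.
Bearing: edge l_c = 39, r_n = 224.6 kN; interior l_c = 33, r_n = 190.1 kN; R_n = 224.6 + 4·190.1 = 985 kN → 739 kN.
Block shear: A_gv = 3240, A_nv = 1944, A_nt = 336 mm²; R_n = min(0.6F_uA_nv, 0.6F_yA_gv) + U_bs·F_u·A_nt = 601 kN → 451 kN.
Block shear governs: 451 kN.

451 kN (block shear governs)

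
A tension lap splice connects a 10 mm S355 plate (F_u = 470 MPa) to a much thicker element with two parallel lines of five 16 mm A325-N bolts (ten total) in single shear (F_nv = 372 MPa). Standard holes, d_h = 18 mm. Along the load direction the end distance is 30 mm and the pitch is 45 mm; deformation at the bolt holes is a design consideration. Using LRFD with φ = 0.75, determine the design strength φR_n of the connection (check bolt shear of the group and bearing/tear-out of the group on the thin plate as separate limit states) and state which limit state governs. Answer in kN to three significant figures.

Bolt shear: A_b = π·16²/4 = 201.1 mm²; R_n = 372 × 201.1 × 10 × 1 / 1000 = 748 kN → 0.75 × 748 = 561 kN.
Bearing (1.2 l_c t F_u ≤ 2.4 d t F_u): upper limit = 2.4·16·10·470 / 1000 = 180.5 kN.
  Edge l_c = 30 − 18/2 = 21 → r_n = 118.4 kN; interior l_c = 45 − 18 = 27 → r_n = 152.3 kN.
  R_n,bearing = 2·118.4 + 8·152.3 = 1455 kN → 0.75 × 1455 = 1090 kN.
Bolt shear governs: 561 kN.

561 kN (bolt shear governs)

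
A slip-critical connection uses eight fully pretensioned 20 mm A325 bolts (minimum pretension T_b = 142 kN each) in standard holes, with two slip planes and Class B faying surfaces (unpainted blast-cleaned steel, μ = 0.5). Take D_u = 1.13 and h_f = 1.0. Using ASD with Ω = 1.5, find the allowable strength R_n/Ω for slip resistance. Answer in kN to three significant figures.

R_n = μ · D_u · h_f · T_b · n_s · n_b = 0.5 × 1.13 × 1.0 × 142 × 2 × 8 = 1284 kN.
Allowable strength R_n/Ω = 1284 / 1.5 = 856 kN.

856 kN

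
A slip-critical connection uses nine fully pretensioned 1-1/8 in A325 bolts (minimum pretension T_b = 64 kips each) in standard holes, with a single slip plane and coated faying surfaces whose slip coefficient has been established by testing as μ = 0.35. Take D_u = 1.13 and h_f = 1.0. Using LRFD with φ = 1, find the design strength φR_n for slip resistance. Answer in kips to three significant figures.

228 kips

R_n = μ · D_u · h_f · T_b · n_s · n_b = 0.35 × 1.13 × 1.0 × 64 × 1 × 9 = 227.8 kips.
Design strength φR_n = 1 × 227.8 = 228 kips.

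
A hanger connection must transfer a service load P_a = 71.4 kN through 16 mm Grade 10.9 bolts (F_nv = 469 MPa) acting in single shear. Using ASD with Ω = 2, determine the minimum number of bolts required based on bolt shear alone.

A_b = π·16²/4 = 201.1 mm².
Per-bolt allowable strength R_n/Ω = 469 × 201.1 × 1 / 1000 / 2 = 47.15 kN.
n ≥ 71.4 / 47.15 = 1.514 → use 2 bolts.

2 bolts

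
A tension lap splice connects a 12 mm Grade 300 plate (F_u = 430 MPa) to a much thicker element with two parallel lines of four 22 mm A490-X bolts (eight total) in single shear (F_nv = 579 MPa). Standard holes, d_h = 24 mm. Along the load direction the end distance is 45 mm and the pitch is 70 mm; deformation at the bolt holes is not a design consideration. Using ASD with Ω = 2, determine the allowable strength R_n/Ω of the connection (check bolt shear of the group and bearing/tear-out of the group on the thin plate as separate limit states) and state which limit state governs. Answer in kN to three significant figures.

880 kN (bolt shear governs)

Bolt shear: A_b = π·22²/4 = 380.1 mm²; R_n = 579 × 380.1 × 8 × 1 / 1000 = 1761 kN → 1761 / 2 = 880 kN.
Bearing (1.5 l_c t F_u ≤ 3.0 d t F_u): upper limit = 3.0·22·12·430 / 1000 = 340.6 kN.
  Edge l_c = 45 − 24/2 = 33 → r_n = 255.4 kN; interior l_c = 70 − 24 = 46 → r_n = 340.6 kN.
  R_n,bearing = 2·255.4 + 6·340.6 = 2554 kN → 2554 / 2 = 1280 kN.
Bolt shear governs: 880 kN.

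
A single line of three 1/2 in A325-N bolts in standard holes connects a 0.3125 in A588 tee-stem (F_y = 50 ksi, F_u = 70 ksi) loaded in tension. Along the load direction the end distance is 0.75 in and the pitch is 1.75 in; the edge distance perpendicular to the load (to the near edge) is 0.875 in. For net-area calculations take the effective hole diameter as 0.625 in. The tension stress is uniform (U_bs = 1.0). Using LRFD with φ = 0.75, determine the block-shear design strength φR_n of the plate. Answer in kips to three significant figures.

35.7 kips

Shear plane L_v = 0.75 + 2·1.75 = 4.25 in; A_gv = 4.25 × 0.3125 = 1.328 in².
A_nv = (4.25 − 2.5·0.625) × 0.3125 = 0.8398 in².
A_nt = (0.875 − 0.5·0.625) × 0.3125 = 0.1758 in².
0.6 F_u A_nv = 35.27 kips; 0.6 F_y A_gv = 39.84 kips → shear rupture governs the shear term.
R_n = 35.27 + 1.0 × 70 × 0.1758 = 47.58 kips.
Design strength φR_n = 0.75 × 47.58 = 35.7 kips.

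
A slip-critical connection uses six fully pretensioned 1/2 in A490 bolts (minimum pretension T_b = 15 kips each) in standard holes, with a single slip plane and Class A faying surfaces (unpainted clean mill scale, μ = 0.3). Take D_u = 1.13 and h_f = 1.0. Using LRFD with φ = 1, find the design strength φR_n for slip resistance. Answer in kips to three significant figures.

30.5 kips

R_n = μ · D_u · h_f · T_b · n_s · n_b = 0.3 × 1.13 × 1.0 × 15 × 1 × 6 = 30.51 kips.
Design strength φR_n = 1 × 30.51 = 30.5 kips.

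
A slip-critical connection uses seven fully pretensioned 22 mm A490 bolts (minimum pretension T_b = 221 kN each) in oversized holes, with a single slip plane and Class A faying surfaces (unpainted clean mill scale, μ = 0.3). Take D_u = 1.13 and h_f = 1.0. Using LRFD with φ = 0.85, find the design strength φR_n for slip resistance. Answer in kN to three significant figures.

446 kN

R_n = μ · D_u · h_f · T_b · n_s · n_b = 0.3 × 1.13 × 1.0 × 221 × 1 × 7 = 524.4 kN.
Design strength φR_n = 0.85 × 524.4 = 446 kN.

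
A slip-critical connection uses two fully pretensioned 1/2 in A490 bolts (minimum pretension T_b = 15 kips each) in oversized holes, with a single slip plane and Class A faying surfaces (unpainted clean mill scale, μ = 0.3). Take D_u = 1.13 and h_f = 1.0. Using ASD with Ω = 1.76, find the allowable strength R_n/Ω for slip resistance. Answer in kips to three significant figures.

R_n = μ · D_u · h_f · T_b · n_s · n_b = 0.3 × 1.13 × 1.0 × 15 × 1 × 2 = 10.17 kips.
Allowable strength R_n/Ω = 10.17 / 1.76 = 5.78 kips.

5.78 kips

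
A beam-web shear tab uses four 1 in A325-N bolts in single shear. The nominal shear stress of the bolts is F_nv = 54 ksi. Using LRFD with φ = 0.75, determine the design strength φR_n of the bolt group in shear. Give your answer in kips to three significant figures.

A_b = π × 1² / 4 = 0.7854 in².
R_n = F_nv · A_b · n · n_s = 54 × 0.7854 × 4 × 1 = 169.6 kips.
Design strength φR_n = 0.75 × 169.6 = 127 kips.

127 kips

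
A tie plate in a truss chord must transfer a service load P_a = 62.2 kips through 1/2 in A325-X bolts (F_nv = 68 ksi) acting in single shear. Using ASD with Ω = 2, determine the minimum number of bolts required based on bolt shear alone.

10 bolts

A_b = π·0.5²/4 = 0.1963 in².
Per-bolt allowable strength R_n/Ω = 68 × 0.1963 × 1 / 2 = 6.676 kips.
n ≥ 62.2 / 6.676 = 9.317 → use 10 bolts.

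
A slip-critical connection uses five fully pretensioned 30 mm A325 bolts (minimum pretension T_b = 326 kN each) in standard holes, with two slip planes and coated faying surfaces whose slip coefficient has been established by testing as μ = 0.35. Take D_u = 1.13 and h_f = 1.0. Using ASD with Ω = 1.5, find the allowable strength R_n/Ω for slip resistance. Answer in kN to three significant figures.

860 kN

R_n = μ · D_u · h_f · T_b · n_s · n_b = 0.35 × 1.13 × 1.0 × 326 × 2 × 5 = 1289 kN.
Allowable strength R_n/Ω = 1289 / 1.5 = 860 kN.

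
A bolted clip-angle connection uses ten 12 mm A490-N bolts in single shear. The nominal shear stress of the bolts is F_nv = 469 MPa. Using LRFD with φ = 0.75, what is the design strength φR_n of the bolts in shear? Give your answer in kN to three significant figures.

A_b = π × 12² / 4 = 113.1 mm².
R_n = F_nv · A_b · n · n_s = 469 × 113.1 × 10 × 1 / 1000 = 530.4 kN.
Design strength φR_n = 0.75 × 530.4 = 398 kN.

398 kN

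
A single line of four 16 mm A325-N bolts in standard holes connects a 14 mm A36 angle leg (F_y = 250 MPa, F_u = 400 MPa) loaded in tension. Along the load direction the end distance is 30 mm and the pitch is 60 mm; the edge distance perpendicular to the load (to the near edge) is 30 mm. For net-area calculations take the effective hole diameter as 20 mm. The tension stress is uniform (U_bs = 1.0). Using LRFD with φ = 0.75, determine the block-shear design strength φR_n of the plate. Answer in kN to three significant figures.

Shear plane L_v = 30 + 3·60 = 210 mm; A_gv = 210 × 14 = 2940 mm².
A_nv = (210 − 3.5·20) × 14 = 1960 mm².
A_nt = (30 − 0.5·20) × 14 = 280 mm².
0.6 F_u A_nv = 470.4 kN; 0.6 F_y A_gv = 441 kN → shear yielding governs the shear term.
R_n = 441 + 1.0 × 400 × 280 / 1000 = 553 kN.
Design strength φR_n = 0.75 × 553 = 415 kN.

415 kN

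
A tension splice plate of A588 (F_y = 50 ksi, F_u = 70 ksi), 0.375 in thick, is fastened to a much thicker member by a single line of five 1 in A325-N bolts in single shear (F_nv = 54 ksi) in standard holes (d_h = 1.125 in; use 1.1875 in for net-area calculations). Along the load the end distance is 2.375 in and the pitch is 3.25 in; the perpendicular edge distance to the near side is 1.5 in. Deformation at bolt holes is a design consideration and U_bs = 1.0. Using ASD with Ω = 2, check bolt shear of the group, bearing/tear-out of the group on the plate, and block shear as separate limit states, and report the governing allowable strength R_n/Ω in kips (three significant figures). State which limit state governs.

90.9 kips (block shear governs)

Bolt shear: A_b = π·1²/4 = 0.7854 in²; R_n = 54 × 0.7854 × 5 × 1 = 212.1 kips → 212.1 / 2 = 106 kips.
Bearing: edge l_c = 1.812, r_n = 57.09 kips; interior l_c = 2.125, r_n = 63 kips; R_n = 57.09 + 4·63 = 309.1 kips → 155 kips.
Block shear: A_gv = 5.766, A_nv = 3.762, A_nt = 0.3398 in²; R_n = min(0.6F_uA_nv, 0.6F_yA_gv) + U_bs·F_u·A_nt = 181.8 kips → 90.9 kips.
Block shear governs: 90.9 kips.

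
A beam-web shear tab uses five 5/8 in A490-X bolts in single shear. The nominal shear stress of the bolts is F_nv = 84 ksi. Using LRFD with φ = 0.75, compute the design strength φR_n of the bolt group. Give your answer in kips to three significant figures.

A_b = π × 0.625² / 4 = 0.3068 in².
R_n = F_nv · A_b · n · n_s = 84 × 0.3068 × 5 × 1 = 128.9 kips.
Design strength φR_n = 0.75 × 128.9 = 96.6 kips.

96.6 kips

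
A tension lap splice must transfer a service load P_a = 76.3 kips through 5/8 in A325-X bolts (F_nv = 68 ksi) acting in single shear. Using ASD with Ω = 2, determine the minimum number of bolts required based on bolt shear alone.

A_b = π·0.625²/4 = 0.3068 in².
Per-bolt allowable strength R_n/Ω = 68 × 0.3068 × 1 / 2 = 10.43 kips.
n ≥ 76.3 / 10.43 = 7.315 → use 8 bolts.

8 bolts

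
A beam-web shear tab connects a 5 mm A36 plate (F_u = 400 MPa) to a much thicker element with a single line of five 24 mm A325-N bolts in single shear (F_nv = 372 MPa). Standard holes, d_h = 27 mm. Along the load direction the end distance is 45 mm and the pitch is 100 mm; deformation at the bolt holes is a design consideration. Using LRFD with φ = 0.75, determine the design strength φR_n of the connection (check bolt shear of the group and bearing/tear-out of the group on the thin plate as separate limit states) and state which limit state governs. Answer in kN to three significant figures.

Bolt shear: A_b = π·24²/4 = 452.4 mm²; R_n = 372 × 452.4 × 5 × 1 / 1000 = 841.4 kN → 0.75 × 841.4 = 631 kN.
Bearing (1.2 l_c t F_u ≤ 2.4 d t F_u): upper limit = 2.4·24·5·400 / 1000 = 115.2 kN.
  Edge l_c = 45 − 27/2 = 31.5 → r_n = 75.6 kN; interior l_c = 100 − 27 = 73 → r_n = 115.2 kN.
  R_n,bearing = 1·75.6 + 4·115.2 = 536.4 kN → 0.75 × 536.4 = 402 kN.
Bearing governs: 402 kN.

402 kN (bearing governs)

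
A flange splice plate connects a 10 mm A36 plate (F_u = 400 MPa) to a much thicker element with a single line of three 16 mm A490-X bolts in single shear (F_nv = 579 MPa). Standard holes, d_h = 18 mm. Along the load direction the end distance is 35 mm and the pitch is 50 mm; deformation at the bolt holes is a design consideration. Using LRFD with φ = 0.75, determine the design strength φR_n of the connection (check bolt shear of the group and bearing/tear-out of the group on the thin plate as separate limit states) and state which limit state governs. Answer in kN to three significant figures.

262 kN (bolt shear governs)

Bolt shear: A_b = π·16²/4 = 201.1 mm²; R_n = 579 × 201.1 × 3 × 1 / 1000 = 349.2 kN → 0.75 × 349.2 = 262 kN.
Bearing (1.2 l_c t F_u ≤ 2.4 d t F_u): upper limit = 2.4·16·10·400 / 1000 = 153.6 kN.
  Edge l_c = 35 − 18/2 = 26 → r_n = 124.8 kN; interior l_c = 50 − 18 = 32 → r_n = 153.6 kN.
  R_n,bearing = 1·124.8 + 2·153.6 = 432 kN → 0.75 × 432 = 324 kN.
Bolt shear governs: 262 kN.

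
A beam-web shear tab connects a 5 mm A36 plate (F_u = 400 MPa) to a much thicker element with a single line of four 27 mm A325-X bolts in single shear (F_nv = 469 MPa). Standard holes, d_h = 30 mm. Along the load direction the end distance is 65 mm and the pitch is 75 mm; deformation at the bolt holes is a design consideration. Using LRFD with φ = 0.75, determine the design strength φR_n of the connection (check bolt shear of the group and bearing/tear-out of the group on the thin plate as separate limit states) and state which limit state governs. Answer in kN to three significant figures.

Bolt shear: A_b = π·27²/4 = 572.6 mm²; R_n = 469 × 572.6 × 4 × 1 / 1000 = 1074 kN → 0.75 × 1074 = 806 kN.
Bearing (1.2 l_c t F_u ≤ 2.4 d t F_u): upper limit = 2.4·27·5·400 / 1000 = 129.6 kN.
  Edge l_c = 65 − 30/2 = 50 → r_n = 120 kN; interior l_c = 75 − 30 = 45 → r_n = 108 kN.
  R_n,bearing = 1·120 + 3·108 = 444 kN → 0.75 × 444 = 333 kN.
Bearing governs: 333 kN.

333 kN (bearing governs)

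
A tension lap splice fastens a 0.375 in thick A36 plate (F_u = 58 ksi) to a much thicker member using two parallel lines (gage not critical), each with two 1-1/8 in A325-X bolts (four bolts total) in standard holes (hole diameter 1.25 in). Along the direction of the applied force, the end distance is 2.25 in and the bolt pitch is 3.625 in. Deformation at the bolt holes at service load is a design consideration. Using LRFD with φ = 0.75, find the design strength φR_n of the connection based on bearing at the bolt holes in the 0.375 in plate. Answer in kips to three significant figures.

Per bolt r_n = 1.2 l_c t F_u ≤ 2.4 d t F_u; upper limit = 2.4 × 1.125 × 0.375 × 58 = 58.72 kips.
Edge bolt: l_c = 2.25 − 1.25/2 = 1.625 in → 1.2 × 1.625 × 0.375 × 58 = 42.41 → r_n = 42.41 kips.
Interior bolts: l_c = 3.625 − 1.25 = 2.375 in → 1.2 × 2.375 × 0.375 × 58 = 61.99 → r_n = 58.72 kips.
R_n = 2 × 42.41 + 2 × 58.72 = 202.3 kips.
Design strength φR_n = 0.75 × 202.3 = 152 kips.

152 kips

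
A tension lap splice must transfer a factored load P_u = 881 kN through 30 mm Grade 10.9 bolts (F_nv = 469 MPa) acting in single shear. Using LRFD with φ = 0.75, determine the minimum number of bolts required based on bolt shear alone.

A_b = π·30²/4 = 706.9 mm².
Per-bolt design strength φR_n = 0.75 × 469 × 706.9 × 1 / 1000 = 248.6 kN.
n ≥ 881 / 248.6 = 3.543 → use 4 bolts.

4 bolts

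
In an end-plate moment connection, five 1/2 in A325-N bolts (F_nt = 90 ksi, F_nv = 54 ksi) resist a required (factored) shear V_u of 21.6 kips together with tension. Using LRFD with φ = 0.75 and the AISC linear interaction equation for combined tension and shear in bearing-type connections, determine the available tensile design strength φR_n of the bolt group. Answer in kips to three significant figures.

A_b = π·0.5²/4 = 0.1963 in²; f_rv = 21.6 / (5 × 0.1963) = 22 ksi.
F'_nt = 1.3 F_nt − (F_nt / φF_nv) f_rv = 1.3·90 − (90/(0.75·54))·22 = 68.11 ksi, capped at F_nt → F'_nt = 68.11 ksi.
R_n = F'_nt · A_b · n = 68.11 × 0.1963 × 5 = 66.86 kips.
Design strength φR_n = 0.75 × 66.86 = 50.1 kips.

50.1 kips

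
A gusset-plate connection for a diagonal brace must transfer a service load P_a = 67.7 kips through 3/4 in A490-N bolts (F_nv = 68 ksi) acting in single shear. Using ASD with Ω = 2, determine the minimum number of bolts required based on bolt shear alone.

A_b = π·0.75²/4 = 0.4418 in².
Per-bolt allowable strength R_n/Ω = 68 × 0.4418 × 1 / 2 = 15.02 kips.
n ≥ 67.7 / 15.02 = 4.507 → use 5 bolts.

5 bolts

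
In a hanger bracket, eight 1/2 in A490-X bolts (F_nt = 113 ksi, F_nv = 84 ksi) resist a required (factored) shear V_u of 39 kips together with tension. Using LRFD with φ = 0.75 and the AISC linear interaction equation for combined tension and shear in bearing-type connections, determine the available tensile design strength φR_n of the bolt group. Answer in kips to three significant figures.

121 kips

A_b = π·0.5²/4 = 0.1963 in²; f_rv = 39 / (8 × 0.1963) = 24.83 ksi.
F'_nt = 1.3 F_nt − (F_nt / φF_nv) f_rv = 1.3·113 − (113/(0.75·84))·24.83 = 102.4 ksi, capped at F_nt → F'_nt = 102.4 ksi.
R_n = F'_nt · A_b · n = 102.4 × 0.1963 × 8 = 160.8 kips.
Design strength φR_n = 0.75 × 160.8 = 121 kips.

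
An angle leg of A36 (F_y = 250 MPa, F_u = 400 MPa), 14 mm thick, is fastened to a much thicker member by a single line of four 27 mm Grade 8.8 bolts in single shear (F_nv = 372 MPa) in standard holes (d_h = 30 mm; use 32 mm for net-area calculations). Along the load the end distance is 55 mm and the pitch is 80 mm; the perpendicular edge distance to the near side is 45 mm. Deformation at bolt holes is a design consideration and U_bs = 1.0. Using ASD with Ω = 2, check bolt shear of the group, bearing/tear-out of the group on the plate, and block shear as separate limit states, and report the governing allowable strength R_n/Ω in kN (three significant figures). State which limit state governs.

389 kN (block shear governs)

Bolt shear: A_b = π·27²/4 = 572.6 mm²; R_n = 372 × 572.6 × 4 × 1 / 1000 = 852 kN → 852 / 2 = 426 kN.
Bearing: edge l_c = 40, r_n = 268.8 kN; interior l_c = 50, r_n = 336 kN; R_n = 268.8 + 3·336 = 1277 kN → 638 kN.
Block shear: A_gv = 4130, A_nv = 2562, A_nt = 406 mm²; R_n = min(0.6F_uA_nv, 0.6F_yA_gv) + U_bs·F_u·A_nt = 777.3 kN → 389 kN.
Block shear governs: 389 kN.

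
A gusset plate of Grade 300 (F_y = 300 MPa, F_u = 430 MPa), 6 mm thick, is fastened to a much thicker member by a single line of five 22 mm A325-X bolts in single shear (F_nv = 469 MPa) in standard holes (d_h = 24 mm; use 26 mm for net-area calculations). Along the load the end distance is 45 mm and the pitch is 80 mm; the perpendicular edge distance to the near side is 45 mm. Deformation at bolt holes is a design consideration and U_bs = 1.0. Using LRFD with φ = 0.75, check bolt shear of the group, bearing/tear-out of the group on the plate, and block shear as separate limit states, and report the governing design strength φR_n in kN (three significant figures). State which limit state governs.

Bolt shear: A_b = π·22²/4 = 380.1 mm²; R_n = 469 × 380.1 × 5 × 1 / 1000 = 891.4 kN → 0.75 × 891.4 = 669 kN.
Bearing: edge l_c = 33, r_n = 102.2 kN; interior l_c = 56, r_n = 136.2 kN; R_n = 102.2 + 4·136.2 = 647.1 kN → 485 kN.
Block shear: A_gv = 2190, A_nv = 1488, A_nt = 192 mm²; R_n = min(0.6F_uA_nv, 0.6F_yA_gv) + U_bs·F_u·A_nt = 466.5 kN → 350 kN.
Block shear governs: 350 kN.

350 kN (block shear governs)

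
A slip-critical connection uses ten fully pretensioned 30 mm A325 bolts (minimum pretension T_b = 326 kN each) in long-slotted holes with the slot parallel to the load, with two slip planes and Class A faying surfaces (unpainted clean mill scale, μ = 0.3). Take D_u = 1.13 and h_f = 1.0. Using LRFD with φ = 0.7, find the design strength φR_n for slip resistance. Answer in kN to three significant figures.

R_n = μ · D_u · h_f · T_b · n_s · n_b = 0.3 × 1.13 × 1.0 × 326 × 2 × 10 = 2210 kN.
Design strength φR_n = 0.7 × 2210 = 1550 kN.

1550 kN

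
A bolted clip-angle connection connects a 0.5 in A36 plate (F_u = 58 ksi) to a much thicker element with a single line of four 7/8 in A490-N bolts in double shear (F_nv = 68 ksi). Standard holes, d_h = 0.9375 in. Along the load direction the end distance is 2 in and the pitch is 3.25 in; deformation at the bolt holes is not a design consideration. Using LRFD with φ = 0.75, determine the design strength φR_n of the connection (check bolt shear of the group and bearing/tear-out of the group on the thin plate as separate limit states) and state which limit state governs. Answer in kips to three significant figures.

Bolt shear: A_b = π·0.875²/4 = 0.6013 in²; R_n = 68 × 0.6013 × 4 × 2 = 327.1 kips → 0.75 × 327.1 = 245 kips.
Bearing (1.5 l_c t F_u ≤ 3.0 d t F_u): upper limit = 3.0·0.875·0.5·58 = 76.12 kips.
  Edge l_c = 2 − 0.9375/2 = 1.531 → r_n = 66.61 kips; interior l_c = 3.25 − 0.9375 = 2.312 → r_n = 76.12 kips.
  R_n,bearing = 1·66.61 + 3·76.12 = 295 kips → 0.75 × 295 = 221 kips.
Bearing governs: 221 kips.

221 kips (bearing governs)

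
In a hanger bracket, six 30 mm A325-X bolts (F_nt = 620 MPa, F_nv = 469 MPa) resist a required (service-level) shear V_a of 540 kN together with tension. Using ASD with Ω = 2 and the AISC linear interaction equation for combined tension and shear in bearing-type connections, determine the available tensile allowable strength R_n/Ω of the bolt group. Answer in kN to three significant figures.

995 kN

A_b = π·30²/4 = 706.9 mm²; f_rv = 540 × 1000 / (6 × 706.9) = 127.3 MPa.
F'_nt = 1.3 F_nt − (Ω F_nt / F_nv) f_rv = 1.3·620 − (2·620/469)·127.3 = 469.4 MPa, capped at F_nt → F'_nt = 469.4 MPa.
R_n = F'_nt · A_b · n = 469.4 × 706.9 × 6 / 1000 = 1991 kN.
Allowable strength R_n/Ω = 1991 / 2 = 995 kN.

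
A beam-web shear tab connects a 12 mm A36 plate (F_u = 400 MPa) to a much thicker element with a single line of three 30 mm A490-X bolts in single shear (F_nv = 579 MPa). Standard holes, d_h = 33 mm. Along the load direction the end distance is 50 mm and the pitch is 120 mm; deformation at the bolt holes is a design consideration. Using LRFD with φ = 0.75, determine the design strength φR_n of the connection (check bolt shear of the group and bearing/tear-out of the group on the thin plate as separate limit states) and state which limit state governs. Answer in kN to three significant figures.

663 kN (bearing governs)

Bolt shear: A_b = π·30²/4 = 706.9 mm²; R_n = 579 × 706.9 × 3 × 1 / 1000 = 1228 kN → 0.75 × 1228 = 921 kN.
Bearing (1.2 l_c t F_u ≤ 2.4 d t F_u): upper limit = 2.4·30·12·400 / 1000 = 345.6 kN.
  Edge l_c = 50 − 33/2 = 33.5 → r_n = 193 kN; interior l_c = 120 − 33 = 87 → r_n = 345.6 kN.
  R_n,bearing = 1·193 + 2·345.6 = 884.2 kN → 0.75 × 884.2 = 663 kN.
Bearing governs: 663 kN.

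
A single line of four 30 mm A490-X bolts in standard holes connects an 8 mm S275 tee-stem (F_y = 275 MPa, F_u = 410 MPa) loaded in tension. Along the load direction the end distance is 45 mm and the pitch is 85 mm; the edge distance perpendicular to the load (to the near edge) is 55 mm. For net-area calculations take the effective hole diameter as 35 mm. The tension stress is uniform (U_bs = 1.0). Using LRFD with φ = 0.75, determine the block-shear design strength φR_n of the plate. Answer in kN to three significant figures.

354 kN

Shear plane L_v = 45 + 3·85 = 300 mm; A_gv = 300 × 8 = 2400 mm².
A_nv = (300 − 3.5·35) × 8 = 1420 mm².
A_nt = (55 − 0.5·35) × 8 = 300 mm².
0.6 F_u A_nv = 349.3 kN; 0.6 F_y A_gv = 396 kN → shear rupture governs the shear term.
R_n = 349.3 + 1.0 × 410 × 300 / 1000 = 472.3 kN.
Design strength φR_n = 0.75 × 472.3 = 354 kN.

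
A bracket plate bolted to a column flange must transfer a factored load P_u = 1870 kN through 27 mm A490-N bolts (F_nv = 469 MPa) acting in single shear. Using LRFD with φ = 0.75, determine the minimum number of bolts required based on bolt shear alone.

A_b = π·27²/4 = 572.6 mm².
Per-bolt design strength φR_n = 0.75 × 469 × 572.6 × 1 / 1000 = 201.4 kN.
n ≥ 1870 / 201.4 = 9.285 → use 10 bolts.

10 bolts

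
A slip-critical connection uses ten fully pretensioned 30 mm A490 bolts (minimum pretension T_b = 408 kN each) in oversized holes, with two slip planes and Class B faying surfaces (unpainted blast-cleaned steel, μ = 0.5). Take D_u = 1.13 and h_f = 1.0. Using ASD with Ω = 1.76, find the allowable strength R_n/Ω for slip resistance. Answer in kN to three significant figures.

R_n = μ · D_u · h_f · T_b · n_s · n_b = 0.5 × 1.13 × 1.0 × 408 × 2 × 10 = 4610 kN.
Allowable strength R_n/Ω = 4610 / 1.76 = 2620 kN.

2620 kN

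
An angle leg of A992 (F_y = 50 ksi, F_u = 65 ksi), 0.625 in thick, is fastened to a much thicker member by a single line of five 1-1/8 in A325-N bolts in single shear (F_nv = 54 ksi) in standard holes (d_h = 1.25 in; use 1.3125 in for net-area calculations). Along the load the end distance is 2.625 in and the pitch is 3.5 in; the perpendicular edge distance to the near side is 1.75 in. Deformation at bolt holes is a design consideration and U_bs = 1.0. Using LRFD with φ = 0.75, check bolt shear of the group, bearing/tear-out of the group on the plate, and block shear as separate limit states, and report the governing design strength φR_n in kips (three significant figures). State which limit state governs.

Bolt shear: A_b = π·1.125²/4 = 0.994 in²; R_n = 54 × 0.994 × 5 × 1 = 268.4 kips → 0.75 × 268.4 = 201 kips.
Bearing: edge l_c = 2, r_n = 97.5 kips; interior l_c = 2.25, r_n = 109.7 kips; R_n = 97.5 + 4·109.7 = 536.2 kips → 402 kips.
Block shear: A_gv = 10.39, A_nv = 6.699, A_nt = 0.6836 in²; R_n = min(0.6F_uA_nv, 0.6F_yA_gv) + U_bs·F_u·A_nt = 305.7 kips → 229 kips.
Bolt shear governs: 201 kips.

201 kips (bolt shear governs)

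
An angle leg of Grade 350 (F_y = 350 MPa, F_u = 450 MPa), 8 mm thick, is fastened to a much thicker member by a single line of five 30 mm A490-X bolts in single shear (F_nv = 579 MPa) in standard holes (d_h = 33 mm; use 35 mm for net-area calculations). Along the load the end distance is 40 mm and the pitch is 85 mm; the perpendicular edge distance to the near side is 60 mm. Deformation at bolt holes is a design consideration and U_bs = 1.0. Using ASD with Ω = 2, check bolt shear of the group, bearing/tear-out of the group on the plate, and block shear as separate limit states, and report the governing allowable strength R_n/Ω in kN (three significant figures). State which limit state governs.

Bolt shear: A_b = π·30²/4 = 706.9 mm²; R_n = 579 × 706.9 × 5 × 1 / 1000 = 2046 kN → 2046 / 2 = 1020 kN.
Bearing: edge l_c = 23.5, r_n = 101.5 kN; interior l_c = 52, r_n = 224.6 kN; R_n = 101.5 + 4·224.6 = 1000 kN → 500 kN.
Block shear: A_gv = 3040, A_nv = 1780, A_nt = 340 mm²; R_n = min(0.6F_uA_nv, 0.6F_yA_gv) + U_bs·F_u·A_nt = 633.6 kN → 317 kN.
Block shear governs: 317 kN.

317 kN (block shear governs)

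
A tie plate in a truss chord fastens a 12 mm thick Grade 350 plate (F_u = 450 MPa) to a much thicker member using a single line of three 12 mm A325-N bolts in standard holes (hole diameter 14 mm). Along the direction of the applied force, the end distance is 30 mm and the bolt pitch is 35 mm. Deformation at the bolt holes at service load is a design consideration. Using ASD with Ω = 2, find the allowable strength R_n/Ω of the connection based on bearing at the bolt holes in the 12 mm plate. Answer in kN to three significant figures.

Per bolt r_n = 1.2 l_c t F_u ≤ 2.4 d t F_u; upper limit = 2.4 × 12 × 12 × 450 / 1000 = 155.5 kN.
Edge bolt: l_c = 30 − 14/2 = 23 mm → 1.2 × 23 × 12 × 450 / 1000 = 149 → r_n = 149 kN.
Interior bolts: l_c = 35 − 14 = 21 mm → 1.2 × 21 × 12 × 450 / 1000 = 136.1 → r_n = 136.1 kN.
R_n = 1 × 149 + 2 × 136.1 = 421.2 kN.
Allowable strength R_n/Ω = 421.2 / 2 = 211 kN.

211 kN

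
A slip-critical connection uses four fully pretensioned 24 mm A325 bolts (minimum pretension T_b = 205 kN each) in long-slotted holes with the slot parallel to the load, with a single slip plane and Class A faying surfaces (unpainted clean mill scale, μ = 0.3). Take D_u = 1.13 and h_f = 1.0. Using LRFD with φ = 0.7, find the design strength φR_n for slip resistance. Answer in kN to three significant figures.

195 kN

R_n = μ · D_u · h_f · T_b · n_s · n_b = 0.3 × 1.13 × 1.0 × 205 × 1 × 4 = 278 kN.
Design strength φR_n = 0.7 × 278 = 195 kN.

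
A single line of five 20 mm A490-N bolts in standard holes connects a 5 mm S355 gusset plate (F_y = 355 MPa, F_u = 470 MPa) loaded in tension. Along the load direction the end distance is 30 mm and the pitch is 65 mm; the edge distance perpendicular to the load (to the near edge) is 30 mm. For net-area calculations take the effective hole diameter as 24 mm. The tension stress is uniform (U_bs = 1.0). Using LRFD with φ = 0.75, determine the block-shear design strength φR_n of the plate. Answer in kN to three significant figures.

Shear plane L_v = 30 + 4·65 = 290 mm; A_gv = 290 × 5 = 1450 mm².
A_nv = (290 − 4.5·24) × 5 = 910 mm².
A_nt = (30 − 0.5·24) × 5 = 90 mm².
0.6 F_u A_nv = 256.6 kN; 0.6 F_y A_gv = 308.9 kN → shear rupture governs the shear term.
R_n = 256.6 + 1.0 × 470 × 90 / 1000 = 298.9 kN.
Design strength φR_n = 0.75 × 298.9 = 224 kN.

224 kN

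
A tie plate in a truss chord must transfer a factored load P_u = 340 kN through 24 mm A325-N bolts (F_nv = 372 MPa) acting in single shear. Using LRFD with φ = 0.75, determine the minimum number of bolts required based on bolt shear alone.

A_b = π·24²/4 = 452.4 mm².
Per-bolt design strength φR_n = 0.75 × 372 × 452.4 × 1 / 1000 = 126.2 kN.
n ≥ 340 / 126.2 = 2.694 → use 3 bolts.

3 bolts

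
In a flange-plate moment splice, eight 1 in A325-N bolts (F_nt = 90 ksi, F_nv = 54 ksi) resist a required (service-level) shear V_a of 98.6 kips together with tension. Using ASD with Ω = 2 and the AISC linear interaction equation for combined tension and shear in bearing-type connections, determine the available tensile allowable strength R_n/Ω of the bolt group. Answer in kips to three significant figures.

A_b = π·1²/4 = 0.7854 in²; f_rv = 98.6 / (8 × 0.7854) = 15.69 ksi.
F'_nt = 1.3 F_nt − (Ω F_nt / F_nv) f_rv = 1.3·90 − (2·90/54)·15.69 = 64.69 ksi, capped at F_nt → F'_nt = 64.69 ksi.
R_n = F'_nt · A_b · n = 64.69 × 0.7854 × 8 = 406.5 kips.
Allowable strength R_n/Ω = 406.5 / 2 = 203 kips.

203 kips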